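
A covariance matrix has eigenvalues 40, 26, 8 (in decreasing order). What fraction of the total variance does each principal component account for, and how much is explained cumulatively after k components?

Step 1 — total variance = trace(Sigma) = Σ λ_i = 40 + 26 + 8 = 74.

Step 2 — fraction explained by component i = λ_i / Σ λ:
  PC1: 40/74 = 0.5405
  PC2: 26/74 = 0.3514
  PC3: 8/74 = 0.1081

Step 3 — cumulative fraction after k components = (λ_1 + ... + λ_k) / Σ λ:
  k = 1: 40/74 = 0.5405
  k = 2: (40 + 26)/74 = 66/74 = 0.8919
  k = 3: (40 + 26 + 8)/74 = 74/74 = 1

Summary (fraction, with percent):

explained: PC1 0.5405 (54.05%), PC2 0.3514 (35.14%), PC3 0.1081 (10.81%);  cumulative: 0.5405, 0.8919, 1


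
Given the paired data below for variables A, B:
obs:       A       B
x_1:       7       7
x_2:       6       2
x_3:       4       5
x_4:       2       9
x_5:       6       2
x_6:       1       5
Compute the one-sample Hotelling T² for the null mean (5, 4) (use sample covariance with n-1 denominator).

Step 1 — sample mean vector:
  mean(A) = (7 + 6 + 4 + 2 + 6 + 1) / 6 = 26/6 = 4.3333
  mean(B) = (7 + 2 + 5 + 9 + 2 + 5) / 6 = 30/6 = 5
  x̄ = (4.3333, 5),  deviation x̄ - mu_0 = (4.3333, 5) - (5, 4) = (-0.6667, 1).

Step 2 — sample covariance matrix, S[i,j] = (1/(n-1)) · Σ_k (x_{k,i} - mean_i) · (x_{k,j} - mean_j), divisor n-1 = 5:
  S[A,A] = ((2.6667)·(2.6667) + (1.6667)·(1.6667) + (-0.3333)·(-0.3333) + (-2.3333)·(-2.3333) + (1.6667)·(1.6667) + (-3.3333)·(-3.3333)) / 5 = 29.3333/5 = 5.8667
  S[A,B] = ((2.6667)·(2) + (1.6667)·(-3) + (-0.3333)·(0) + (-2.3333)·(4) + (1.6667)·(-3) + (-3.3333)·(0)) / 5 = -14/5 = -2.8
  S[B,B] = ((2)·(2) + (-3)·(-3) + (0)·(0) + (4)·(4) + (-3)·(-3) + (0)·(0)) / 5 = 38/5 = 7.6
  S = [[5.8667, -2.8],
 [-2.8, 7.6]].

Step 3 — invert S. det(S) = 5.8667·7.6 - (-2.8)² = 36.7467.
  S^{-1} = (1/det) · [[d, -b], [-b, a]] = [[0.2068, 0.0762],
 [0.0762, 0.1597]].

Step 4 — quadratic form (x̄ - mu_0)^T · S^{-1} · (x̄ - mu_0):
  S^{-1} · (x̄ - mu_0) = (-0.0617, 0.1089),
  (x̄ - mu_0)^T · [...] = (-0.6667)·(-0.0617) + (1)·(0.1089) = 0.15.

Step 5 — scale by n: T² = 6 · 0.15 = 0.8999.

T² ≈ 0.8999


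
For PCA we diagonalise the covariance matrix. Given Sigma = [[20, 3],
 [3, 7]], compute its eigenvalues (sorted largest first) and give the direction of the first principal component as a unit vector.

Step 1 — characteristic polynomial of 2×2 Sigma:
  det(Sigma - λI) = λ² - trace · λ + det = 0.
  trace = 20 + 7 = 27, det = 20·7 - (3)² = 131.
Step 2 — discriminant:
  Δ = trace² - 4·det = 729 - 524 = 205.
Step 3 — eigenvalues:
  λ = (trace ± √Δ)/2 = (27 ± 14.3178)/2,
  λ_1 = 20.6589,  λ_2 = 6.3411.

Step 4 — unit eigenvector for λ_1: solve (Sigma - λ_1 I)v = 0. First row:
  (20 - 20.6589)·v_x + (3)·v_y = 0, i.e. (-0.6589)·v_x + (3)·v_y = 0,
  so v ∝ (b, λ_1 - a) = (3, 0.6589) = u.
  ||u|| = √((3)² + (0.6589)²) = √(9.4342) ≈ 3.0715,
  v_1 = u/||u|| ≈ (0.9767, 0.2145) (||v_1|| = 1).

λ_1 = 20.6589,  λ_2 = 6.3411;  v_1 ≈ (0.9767, 0.2145)


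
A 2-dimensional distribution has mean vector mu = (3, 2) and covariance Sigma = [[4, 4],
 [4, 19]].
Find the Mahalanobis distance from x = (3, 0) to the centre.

Step 1 — centre the observation: (x - mu) = (0, -2).

Step 2 — invert Sigma. det(Sigma) = 4·19 - (4)² = 60.
  Sigma^{-1} = (1/det) · [[d, -b], [-b, a]] = [[0.3167, -0.0667],
 [-0.0667, 0.0667]].

Step 3 — form the quadratic (x - mu)^T · Sigma^{-1} · (x - mu):
  Sigma^{-1} · (x - mu) = (0.1333, -0.1333).
  (x - mu)^T · [Sigma^{-1} · (x - mu)] = (0)·(0.1333) + (-2)·(-0.1333) = 0.2667.

Step 4 — take square root: d = √(0.2667) ≈ 0.5164.

d(x, mu) = √(0.2667) ≈ 0.5164


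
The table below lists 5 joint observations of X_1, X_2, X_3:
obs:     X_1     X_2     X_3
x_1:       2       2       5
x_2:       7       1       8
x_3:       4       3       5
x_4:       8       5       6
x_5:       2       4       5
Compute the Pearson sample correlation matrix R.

Step 1 — column means:
  mean(X_1) = (2 + 7 + 4 + 8 + 2) / 5 = 23/5 = 4.6
  mean(X_2) = (2 + 1 + 3 + 5 + 4) / 5 = 15/5 = 3
  mean(X_3) = (5 + 8 + 5 + 6 + 5) / 5 = 29/5 = 5.8

Step 2 — sample variances and covariances s[i,j] = (1/(n-1)) · Σ_k (x_{k,i} - mean_i) · (x_{k,j} - mean_j), with n-1 = 4:
  s[X_1,X_1] = ((-2.6)·(-2.6) + (2.4)·(2.4) + (-0.6)·(-0.6) + (3.4)·(3.4) + (-2.6)·(-2.6)) / 4 = 31.2/4 = 7.8
  s[X_1,X_2] = ((-2.6)·(-1) + (2.4)·(-2) + (-0.6)·(0) + (3.4)·(2) + (-2.6)·(1)) / 4 = 2/4 = 0.5
  s[X_1,X_3] = ((-2.6)·(-0.8) + (2.4)·(2.2) + (-0.6)·(-0.8) + (3.4)·(0.2) + (-2.6)·(-0.8)) / 4 = 10.6/4 = 2.65
  s[X_2,X_2] = ((-1)·(-1) + (-2)·(-2) + (0)·(0) + (2)·(2) + (1)·(1)) / 4 = 10/4 = 2.5
  s[X_2,X_3] = ((-1)·(-0.8) + (-2)·(2.2) + (0)·(-0.8) + (2)·(0.2) + (1)·(-0.8)) / 4 = -4/4 = -1
  s[X_3,X_3] = ((-0.8)·(-0.8) + (2.2)·(2.2) + (-0.8)·(-0.8) + (0.2)·(0.2) + (-0.8)·(-0.8)) / 4 = 6.8/4 = 1.7
  Sample standard deviations s_i = √(s[i,i]):
  s(X_1) = √(7.8) = 2.7928
  s(X_2) = √(2.5) = 1.5811
  s(X_3) = √(1.7) = 1.3038

Step 3 — r_{ij} = s_{ij} / (s_i · s_j):
  r[X_1,X_1] = 1 (diagonal).
  r[X_1,X_2] = 0.5 / (2.7928 · 1.5811) = 0.5 / 4.4159 = 0.1132
  r[X_1,X_3] = 2.65 / (2.7928 · 1.3038) = 2.65 / 3.6414 = 0.7277
  r[X_2,X_2] = 1 (diagonal).
  r[X_2,X_3] = -1 / (1.5811 · 1.3038) = -1 / 2.0616 = -0.4851
  r[X_3,X_3] = 1 (diagonal).

R is symmetric with unit diagonal. Assembling:

R = [[1, 0.1132, 0.7277],
 [0.1132, 1, -0.4851],
 [0.7277, -0.4851, 1]]


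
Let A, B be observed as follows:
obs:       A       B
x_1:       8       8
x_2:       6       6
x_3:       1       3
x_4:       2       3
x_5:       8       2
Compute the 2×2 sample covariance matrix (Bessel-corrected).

Step 1 — column means:
  mean(A) = (8 + 6 + 1 + 2 + 8) / 5 = 25/5 = 5
  mean(B) = (8 + 6 + 3 + 3 + 2) / 5 = 22/5 = 4.4

Step 2 — sample covariance S[i,j] = (1/(n-1)) · Σ_k (x_{k,i} - mean_i) · (x_{k,j} - mean_j), with n-1 = 4.
  S[A,A] = ((3)·(3) + (1)·(1) + (-4)·(-4) + (-3)·(-3) + (3)·(3)) / 4 = 44/4 = 11
  S[A,B] = ((3)·(3.6) + (1)·(1.6) + (-4)·(-1.4) + (-3)·(-1.4) + (3)·(-2.4)) / 4 = 15/4 = 3.75
  S[B,B] = ((3.6)·(3.6) + (1.6)·(1.6) + (-1.4)·(-1.4) + (-1.4)·(-1.4) + (-2.4)·(-2.4)) / 4 = 25.2/4 = 6.3

S is symmetric (S[j,i] = S[i,j]). Assembling:

S = [[11, 3.75],
 [3.75, 6.3]]


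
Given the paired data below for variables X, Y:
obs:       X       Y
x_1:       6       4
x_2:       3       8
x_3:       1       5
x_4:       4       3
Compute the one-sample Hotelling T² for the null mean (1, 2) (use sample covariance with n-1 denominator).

Step 1 — sample mean vector:
  mean(X) = (6 + 3 + 1 + 4) / 4 = 14/4 = 3.5
  mean(Y) = (4 + 8 + 5 + 3) / 4 = 20/4 = 5
  x̄ = (3.5, 5),  deviation x̄ - mu_0 = (3.5, 5) - (1, 2) = (2.5, 3).

Step 2 — sample covariance matrix, S[i,j] = (1/(n-1)) · Σ_k (x_{k,i} - mean_i) · (x_{k,j} - mean_j), divisor n-1 = 3:
  S[X,X] = ((2.5)·(2.5) + (-0.5)·(-0.5) + (-2.5)·(-2.5) + (0.5)·(0.5)) / 3 = 13/3 = 4.3333
  S[X,Y] = ((2.5)·(-1) + (-0.5)·(3) + (-2.5)·(0) + (0.5)·(-2)) / 3 = -5/3 = -1.6667
  S[Y,Y] = ((-1)·(-1) + (3)·(3) + (0)·(0) + (-2)·(-2)) / 3 = 14/3 = 4.6667
  S = [[4.3333, -1.6667],
 [-1.6667, 4.6667]].

Step 3 — invert S. det(S) = 4.3333·4.6667 - (-1.6667)² = 17.4444.
  S^{-1} = (1/det) · [[d, -b], [-b, a]] = [[0.2675, 0.0955],
 [0.0955, 0.2484]].

Step 4 — quadratic form (x̄ - mu_0)^T · S^{-1} · (x̄ - mu_0):
  S^{-1} · (x̄ - mu_0) = (0.9554, 0.9841),
  (x̄ - mu_0)^T · [...] = (2.5)·(0.9554) + (3)·(0.9841) = 5.3408.

Step 5 — scale by n: T² = 4 · 5.3408 = 21.3631.

T² ≈ 21.3631


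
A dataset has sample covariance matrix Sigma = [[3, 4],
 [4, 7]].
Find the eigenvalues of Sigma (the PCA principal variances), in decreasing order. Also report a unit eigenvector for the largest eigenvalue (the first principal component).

Step 1 — characteristic polynomial of 2×2 Sigma:
  det(Sigma - λI) = λ² - trace · λ + det = 0.
  trace = 3 + 7 = 10, det = 3·7 - (4)² = 5.
Step 2 — discriminant:
  Δ = trace² - 4·det = 100 - 20 = 80.
Step 3 — eigenvalues:
  λ = (trace ± √Δ)/2 = (10 ± 8.9443)/2,
  λ_1 = 9.4721,  λ_2 = 0.5279.

Step 4 — unit eigenvector for λ_1: solve (Sigma - λ_1 I)v = 0. First row:
  (3 - 9.4721)·v_x + (4)·v_y = 0, i.e. (-6.4721)·v_x + (4)·v_y = 0,
  so v ∝ (b, λ_1 - a) = (4, 6.4721) = u.
  ||u|| = √((4)² + (6.4721)²) = √(57.8885) ≈ 7.6085,
  v_1 = u/||u|| ≈ (0.5257, 0.8507) (||v_1|| = 1).

λ_1 = 9.4721,  λ_2 = 0.5279;  v_1 ≈ (0.5257, 0.8507)


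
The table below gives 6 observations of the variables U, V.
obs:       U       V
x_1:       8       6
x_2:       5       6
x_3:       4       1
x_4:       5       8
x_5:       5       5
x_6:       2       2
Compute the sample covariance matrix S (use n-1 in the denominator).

Step 1 — column means:
  mean(U) = (8 + 5 + 4 + 5 + 5 + 2) / 6 = 29/6 = 4.8333
  mean(V) = (6 + 6 + 1 + 8 + 5 + 2) / 6 = 28/6 = 4.6667

Step 2 — sample covariance S[i,j] = (1/(n-1)) · Σ_k (x_{k,i} - mean_i) · (x_{k,j} - mean_j), with n-1 = 5.
  S[U,U] = ((3.1667)·(3.1667) + (0.1667)·(0.1667) + (-0.8333)·(-0.8333) + (0.1667)·(0.1667) + (0.1667)·(0.1667) + (-2.8333)·(-2.8333)) / 5 = 18.8333/5 = 3.7667
  S[U,V] = ((3.1667)·(1.3333) + (0.1667)·(1.3333) + (-0.8333)·(-3.6667) + (0.1667)·(3.3333) + (0.1667)·(0.3333) + (-2.8333)·(-2.6667)) / 5 = 15.6667/5 = 3.1333
  S[V,V] = ((1.3333)·(1.3333) + (1.3333)·(1.3333) + (-3.6667)·(-3.6667) + (3.3333)·(3.3333) + (0.3333)·(0.3333) + (-2.6667)·(-2.6667)) / 5 = 35.3333/5 = 7.0667

S is symmetric (S[j,i] = S[i,j]). Assembling:

S = [[3.7667, 3.1333],
 [3.1333, 7.0667]]


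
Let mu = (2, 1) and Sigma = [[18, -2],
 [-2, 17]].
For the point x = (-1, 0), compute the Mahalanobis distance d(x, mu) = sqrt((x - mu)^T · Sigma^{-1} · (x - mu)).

Step 1 — centre the observation: (x - mu) = (-3, -1).

Step 2 — invert Sigma. det(Sigma) = 18·17 - (-2)² = 302.
  Sigma^{-1} = (1/det) · [[d, -b], [-b, a]] = [[0.0563, 0.0066],
 [0.0066, 0.0596]].

Step 3 — form the quadratic (x - mu)^T · Sigma^{-1} · (x - mu):
  Sigma^{-1} · (x - mu) = (-0.1755, -0.0795).
  (x - mu)^T · [Sigma^{-1} · (x - mu)] = (-3)·(-0.1755) + (-1)·(-0.0795) = 0.606.

Step 4 — take square root: d = √(0.606) ≈ 0.7784.

d(x, mu) = √(0.606) ≈ 0.7784


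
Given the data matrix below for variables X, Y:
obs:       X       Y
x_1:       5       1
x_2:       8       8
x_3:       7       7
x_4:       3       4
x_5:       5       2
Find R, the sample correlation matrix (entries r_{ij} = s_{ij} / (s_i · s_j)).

Step 1 — column means:
  mean(X) = (5 + 8 + 7 + 3 + 5) / 5 = 28/5 = 5.6
  mean(Y) = (1 + 8 + 7 + 4 + 2) / 5 = 22/5 = 4.4

Step 2 — sample variances and covariances s[i,j] = (1/(n-1)) · Σ_k (x_{k,i} - mean_i) · (x_{k,j} - mean_j), with n-1 = 4:
  s[X,X] = ((-0.6)·(-0.6) + (2.4)·(2.4) + (1.4)·(1.4) + (-2.6)·(-2.6) + (-0.6)·(-0.6)) / 4 = 15.2/4 = 3.8
  s[X,Y] = ((-0.6)·(-3.4) + (2.4)·(3.6) + (1.4)·(2.6) + (-2.6)·(-0.4) + (-0.6)·(-2.4)) / 4 = 16.8/4 = 4.2
  s[Y,Y] = ((-3.4)·(-3.4) + (3.6)·(3.6) + (2.6)·(2.6) + (-0.4)·(-0.4) + (-2.4)·(-2.4)) / 4 = 37.2/4 = 9.3
  Sample standard deviations s_i = √(s[i,i]):
  s(X) = √(3.8) = 1.9494
  s(Y) = √(9.3) = 3.0496

Step 3 — r_{ij} = s_{ij} / (s_i · s_j):
  r[X,X] = 1 (diagonal).
  r[X,Y] = 4.2 / (1.9494 · 3.0496) = 4.2 / 5.9447 = 0.7065
  r[Y,Y] = 1 (diagonal).

R is symmetric with unit diagonal. Assembling:

R = [[1, 0.7065],
 [0.7065, 1]]


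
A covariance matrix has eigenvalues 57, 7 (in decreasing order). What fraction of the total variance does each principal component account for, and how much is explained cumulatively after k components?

Step 1 — total variance = trace(Sigma) = Σ λ_i = 57 + 7 = 64.

Step 2 — fraction explained by component i = λ_i / Σ λ:
  PC1: 57/64 = 0.8906
  PC2: 7/64 = 0.1094

Step 3 — cumulative fraction after k components = (λ_1 + ... + λ_k) / Σ λ:
  k = 1: 57/64 = 0.8906
  k = 2: (57 + 7)/64 = 64/64 = 1

Summary (fraction, with percent):

explained: PC1 0.8906 (89.06%), PC2 0.1094 (10.94%);  cumulative: 0.8906, 1


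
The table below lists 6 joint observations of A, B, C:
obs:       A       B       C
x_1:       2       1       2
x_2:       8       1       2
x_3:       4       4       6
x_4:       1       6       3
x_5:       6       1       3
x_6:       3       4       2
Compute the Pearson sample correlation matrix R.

Step 1 — column means:
  mean(A) = (2 + 8 + 4 + 1 + 6 + 3) / 6 = 24/6 = 4
  mean(B) = (1 + 1 + 4 + 6 + 1 + 4) / 6 = 17/6 = 2.8333
  mean(C) = (2 + 2 + 6 + 3 + 3 + 2) / 6 = 18/6 = 3

Step 2 — sample variances and covariances s[i,j] = (1/(n-1)) · Σ_k (x_{k,i} - mean_i) · (x_{k,j} - mean_j), with n-1 = 5:
  s[A,A] = ((-2)·(-2) + (4)·(4) + (0)·(0) + (-3)·(-3) + (2)·(2) + (-1)·(-1)) / 5 = 34/5 = 6.8
  s[A,B] = ((-2)·(-1.8333) + (4)·(-1.8333) + (0)·(1.1667) + (-3)·(3.1667) + (2)·(-1.8333) + (-1)·(1.1667)) / 5 = -18/5 = -3.6
  s[A,C] = ((-2)·(-1) + (4)·(-1) + (0)·(3) + (-3)·(0) + (2)·(0) + (-1)·(-1)) / 5 = -1/5 = -0.2
  s[B,B] = ((-1.8333)·(-1.8333) + (-1.8333)·(-1.8333) + (1.1667)·(1.1667) + (3.1667)·(3.1667) + (-1.8333)·(-1.8333) + (1.1667)·(1.1667)) / 5 = 22.8333/5 = 4.5667
  s[B,C] = ((-1.8333)·(-1) + (-1.8333)·(-1) + (1.1667)·(3) + (3.1667)·(0) + (-1.8333)·(0) + (1.1667)·(-1)) / 5 = 6/5 = 1.2
  s[C,C] = ((-1)·(-1) + (-1)·(-1) + (3)·(3) + (0)·(0) + (0)·(0) + (-1)·(-1)) / 5 = 12/5 = 2.4
  Sample standard deviations s_i = √(s[i,i]):
  s(A) = √(6.8) = 2.6077
  s(B) = √(4.5667) = 2.137
  s(C) = √(2.4) = 1.5492

Step 3 — r_{ij} = s_{ij} / (s_i · s_j):
  r[A,A] = 1 (diagonal).
  r[A,B] = -3.6 / (2.6077 · 2.137) = -3.6 / 5.5726 = -0.646
  r[A,C] = -0.2 / (2.6077 · 1.5492) = -0.2 / 4.0398 = -0.0495
  r[B,B] = 1 (diagonal).
  r[B,C] = 1.2 / (2.137 · 1.5492) = 1.2 / 3.3106 = 0.3625
  r[C,C] = 1 (diagonal).

R is symmetric with unit diagonal. Assembling:

R = [[1, -0.646, -0.0495],
 [-0.646, 1, 0.3625],
 [-0.0495, 0.3625, 1]]


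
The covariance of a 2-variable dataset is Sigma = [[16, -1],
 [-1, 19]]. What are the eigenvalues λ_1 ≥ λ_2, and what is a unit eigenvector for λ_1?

Step 1 — characteristic polynomial of 2×2 Sigma:
  det(Sigma - λI) = λ² - trace · λ + det = 0.
  trace = 16 + 19 = 35, det = 16·19 - (-1)² = 303.
Step 2 — discriminant:
  Δ = trace² - 4·det = 1225 - 1212 = 13.
Step 3 — eigenvalues:
  λ = (trace ± √Δ)/2 = (35 ± 3.6056)/2,
  λ_1 = 19.3028,  λ_2 = 15.6972.

Step 4 — unit eigenvector for λ_1: solve (Sigma - λ_1 I)v = 0. First row:
  (16 - 19.3028)·v_x + (-1)·v_y = 0, i.e. (-3.3028)·v_x + (-1)·v_y = 0,
  so v ∝ (b, λ_1 - a) = (-1, 3.3028); multiply by -1 so the first entry is positive: u = (1, -3.3028).
  ||u|| = √((1)² + (-3.3028)²) = √(11.9083) ≈ 3.4508,
  v_1 = u/||u|| ≈ (0.2898, -0.9571) (||v_1|| = 1).

λ_1 = 19.3028,  λ_2 = 15.6972;  v_1 ≈ (0.2898, -0.9571)


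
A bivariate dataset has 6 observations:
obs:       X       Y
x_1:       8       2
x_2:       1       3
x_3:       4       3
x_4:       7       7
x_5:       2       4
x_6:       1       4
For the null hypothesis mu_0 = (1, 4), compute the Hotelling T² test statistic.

Step 1 — sample mean vector:
  mean(X) = (8 + 1 + 4 + 7 + 2 + 1) / 6 = 23/6 = 3.8333
  mean(Y) = (2 + 3 + 3 + 7 + 4 + 4) / 6 = 23/6 = 3.8333
  x̄ = (3.8333, 3.8333),  deviation x̄ - mu_0 = (3.8333, 3.8333) - (1, 4) = (2.8333, -0.1667).

Step 2 — sample covariance matrix, S[i,j] = (1/(n-1)) · Σ_k (x_{k,i} - mean_i) · (x_{k,j} - mean_j), divisor n-1 = 5:
  S[X,X] = ((4.1667)·(4.1667) + (-2.8333)·(-2.8333) + (0.1667)·(0.1667) + (3.1667)·(3.1667) + (-1.8333)·(-1.8333) + (-2.8333)·(-2.8333)) / 5 = 46.8333/5 = 9.3667
  S[X,Y] = ((4.1667)·(-1.8333) + (-2.8333)·(-0.8333) + (0.1667)·(-0.8333) + (3.1667)·(3.1667) + (-1.8333)·(0.1667) + (-2.8333)·(0.1667)) / 5 = 3.8333/5 = 0.7667
  S[Y,Y] = ((-1.8333)·(-1.8333) + (-0.8333)·(-0.8333) + (-0.8333)·(-0.8333) + (3.1667)·(3.1667) + (0.1667)·(0.1667) + (0.1667)·(0.1667)) / 5 = 14.8333/5 = 2.9667
  S = [[9.3667, 0.7667],
 [0.7667, 2.9667]].

Step 3 — invert S. det(S) = 9.3667·2.9667 - (0.7667)² = 27.2.
  S^{-1} = (1/det) · [[d, -b], [-b, a]] = [[0.1091, -0.0282],
 [-0.0282, 0.3444]].

Step 4 — quadratic form (x̄ - mu_0)^T · S^{-1} · (x̄ - mu_0):
  S^{-1} · (x̄ - mu_0) = (0.3137, -0.1373),
  (x̄ - mu_0)^T · [...] = (2.8333)·(0.3137) + (-0.1667)·(-0.1373) = 0.9118.

Step 5 — scale by n: T² = 6 · 0.9118 = 5.4706.

T² ≈ 5.4706


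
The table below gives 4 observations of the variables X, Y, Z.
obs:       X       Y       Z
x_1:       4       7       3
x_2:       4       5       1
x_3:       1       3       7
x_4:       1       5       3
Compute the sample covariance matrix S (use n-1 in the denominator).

Step 1 — column means:
  mean(X) = (4 + 4 + 1 + 1) / 4 = 10/4 = 2.5
  mean(Y) = (7 + 5 + 3 + 5) / 4 = 20/4 = 5
  mean(Z) = (3 + 1 + 7 + 3) / 4 = 14/4 = 3.5

Step 2 — sample covariance S[i,j] = (1/(n-1)) · Σ_k (x_{k,i} - mean_i) · (x_{k,j} - mean_j), with n-1 = 3.
  S[X,X] = ((1.5)·(1.5) + (1.5)·(1.5) + (-1.5)·(-1.5) + (-1.5)·(-1.5)) / 3 = 9/3 = 3
  S[X,Y] = ((1.5)·(2) + (1.5)·(0) + (-1.5)·(-2) + (-1.5)·(0)) / 3 = 6/3 = 2
  S[X,Z] = ((1.5)·(-0.5) + (1.5)·(-2.5) + (-1.5)·(3.5) + (-1.5)·(-0.5)) / 3 = -9/3 = -3
  S[Y,Y] = ((2)·(2) + (0)·(0) + (-2)·(-2) + (0)·(0)) / 3 = 8/3 = 2.6667
  S[Y,Z] = ((2)·(-0.5) + (0)·(-2.5) + (-2)·(3.5) + (0)·(-0.5)) / 3 = -8/3 = -2.6667
  S[Z,Z] = ((-0.5)·(-0.5) + (-2.5)·(-2.5) + (3.5)·(3.5) + (-0.5)·(-0.5)) / 3 = 19/3 = 6.3333

S is symmetric (S[j,i] = S[i,j]). Assembling:

S = [[3, 2, -3],
 [2, 2.6667, -2.6667],
 [-3, -2.6667, 6.3333]]


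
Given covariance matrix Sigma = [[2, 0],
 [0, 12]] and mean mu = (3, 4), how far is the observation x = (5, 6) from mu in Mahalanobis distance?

Step 1 — centre the observation: (x - mu) = (2, 2).

Step 2 — invert Sigma. det(Sigma) = 2·12 - (0)² = 24.
  Sigma^{-1} = (1/det) · [[d, -b], [-b, a]] = [[0.5, 0],
 [0, 0.0833]].

Step 3 — form the quadratic (x - mu)^T · Sigma^{-1} · (x - mu):
  Sigma^{-1} · (x - mu) = (1, 0.1667).
  (x - mu)^T · [Sigma^{-1} · (x - mu)] = (2)·(1) + (2)·(0.1667) = 2.3333.

Step 4 — take square root: d = √(2.3333) ≈ 1.5275.

d(x, mu) = √(2.3333) ≈ 1.5275


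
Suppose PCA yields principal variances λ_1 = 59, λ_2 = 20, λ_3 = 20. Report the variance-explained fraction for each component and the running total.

Step 1 — total variance = trace(Sigma) = Σ λ_i = 59 + 20 + 20 = 99.

Step 2 — fraction explained by component i = λ_i / Σ λ:
  PC1: 59/99 = 0.596
  PC2: 20/99 = 0.202
  PC3: 20/99 = 0.202

Step 3 — cumulative fraction after k components = (λ_1 + ... + λ_k) / Σ λ:
  k = 1: 59/99 = 0.596
  k = 2: (59 + 20)/99 = 79/99 = 0.798
  k = 3: (59 + 20 + 20)/99 = 99/99 = 1

Summary (fraction, with percent):

explained: PC1 0.596 (59.6%), PC2 0.202 (20.2%), PC3 0.202 (20.2%);  cumulative: 0.596, 0.798, 1


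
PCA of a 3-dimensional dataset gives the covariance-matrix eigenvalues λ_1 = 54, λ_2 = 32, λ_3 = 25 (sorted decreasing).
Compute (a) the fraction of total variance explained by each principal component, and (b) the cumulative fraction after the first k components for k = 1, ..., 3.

Step 1 — total variance = trace(Sigma) = Σ λ_i = 54 + 32 + 25 = 111.

Step 2 — fraction explained by component i = λ_i / Σ λ:
  PC1: 54/111 = 0.4865
  PC2: 32/111 = 0.2883
  PC3: 25/111 = 0.2252

Step 3 — cumulative fraction after k components = (λ_1 + ... + λ_k) / Σ λ:
  k = 1: 54/111 = 0.4865
  k = 2: (54 + 32)/111 = 86/111 = 0.7748
  k = 3: (54 + 32 + 25)/111 = 111/111 = 1

Summary (fraction, with percent):

explained: PC1 0.4865 (48.65%), PC2 0.2883 (28.83%), PC3 0.2252 (22.52%);  cumulative: 0.4865, 0.7748, 1


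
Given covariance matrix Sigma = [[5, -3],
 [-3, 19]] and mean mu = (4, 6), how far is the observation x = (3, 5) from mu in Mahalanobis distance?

Step 1 — centre the observation: (x - mu) = (-1, -1).

Step 2 — invert Sigma. det(Sigma) = 5·19 - (-3)² = 86.
  Sigma^{-1} = (1/det) · [[d, -b], [-b, a]] = [[0.2209, 0.0349],
 [0.0349, 0.0581]].

Step 3 — form the quadratic (x - mu)^T · Sigma^{-1} · (x - mu):
  Sigma^{-1} · (x - mu) = (-0.2558, -0.093).
  (x - mu)^T · [Sigma^{-1} · (x - mu)] = (-1)·(-0.2558) + (-1)·(-0.093) = 0.3488.

Step 4 — take square root: d = √(0.3488) ≈ 0.5906.

d(x, mu) = √(0.3488) ≈ 0.5906


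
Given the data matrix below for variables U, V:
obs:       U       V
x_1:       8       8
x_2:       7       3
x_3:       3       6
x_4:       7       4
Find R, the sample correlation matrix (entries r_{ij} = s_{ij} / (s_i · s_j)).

Step 1 — column means:
  mean(U) = (8 + 7 + 3 + 7) / 4 = 25/4 = 6.25
  mean(V) = (8 + 3 + 6 + 4) / 4 = 21/4 = 5.25

Step 2 — sample variances and covariances s[i,j] = (1/(n-1)) · Σ_k (x_{k,i} - mean_i) · (x_{k,j} - mean_j), with n-1 = 3:
  s[U,U] = ((1.75)·(1.75) + (0.75)·(0.75) + (-3.25)·(-3.25) + (0.75)·(0.75)) / 3 = 14.75/3 = 4.9167
  s[U,V] = ((1.75)·(2.75) + (0.75)·(-2.25) + (-3.25)·(0.75) + (0.75)·(-1.25)) / 3 = -0.25/3 = -0.0833
  s[V,V] = ((2.75)·(2.75) + (-2.25)·(-2.25) + (0.75)·(0.75) + (-1.25)·(-1.25)) / 3 = 14.75/3 = 4.9167
  Sample standard deviations s_i = √(s[i,i]):
  s(U) = √(4.9167) = 2.2174
  s(V) = √(4.9167) = 2.2174

Step 3 — r_{ij} = s_{ij} / (s_i · s_j):
  r[U,U] = 1 (diagonal).
  r[U,V] = -0.0833 / (2.2174 · 2.2174) = -0.0833 / 4.9167 = -0.0169
  r[V,V] = 1 (diagonal).

R is symmetric with unit diagonal. Assembling:

R = [[1, -0.0169],
 [-0.0169, 1]]


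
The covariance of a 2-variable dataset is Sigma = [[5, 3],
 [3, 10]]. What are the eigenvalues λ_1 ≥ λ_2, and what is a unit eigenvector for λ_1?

Step 1 — characteristic polynomial of 2×2 Sigma:
  det(Sigma - λI) = λ² - trace · λ + det = 0.
  trace = 5 + 10 = 15, det = 5·10 - (3)² = 41.
Step 2 — discriminant:
  Δ = trace² - 4·det = 225 - 164 = 61.
Step 3 — eigenvalues:
  λ = (trace ± √Δ)/2 = (15 ± 7.8102)/2,
  λ_1 = 11.4051,  λ_2 = 3.5949.

Step 4 — unit eigenvector for λ_1: solve (Sigma - λ_1 I)v = 0. First row:
  (5 - 11.4051)·v_x + (3)·v_y = 0, i.e. (-6.4051)·v_x + (3)·v_y = 0,
  so v ∝ (b, λ_1 - a) = (3, 6.4051) = u.
  ||u|| = √((3)² + (6.4051)²) = √(50.0256) ≈ 7.0729,
  v_1 = u/||u|| ≈ (0.4242, 0.9056) (||v_1|| = 1).

λ_1 = 11.4051,  λ_2 = 3.5949;  v_1 ≈ (0.4242, 0.9056)


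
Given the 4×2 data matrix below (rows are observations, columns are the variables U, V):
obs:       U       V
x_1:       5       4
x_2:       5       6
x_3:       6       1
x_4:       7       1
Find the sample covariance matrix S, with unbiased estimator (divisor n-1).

Step 1 — column means:
  mean(U) = (5 + 5 + 6 + 7) / 4 = 23/4 = 5.75
  mean(V) = (4 + 6 + 1 + 1) / 4 = 12/4 = 3

Step 2 — sample covariance S[i,j] = (1/(n-1)) · Σ_k (x_{k,i} - mean_i) · (x_{k,j} - mean_j), with n-1 = 3.
  S[U,U] = ((-0.75)·(-0.75) + (-0.75)·(-0.75) + (0.25)·(0.25) + (1.25)·(1.25)) / 3 = 2.75/3 = 0.9167
  S[U,V] = ((-0.75)·(1) + (-0.75)·(3) + (0.25)·(-2) + (1.25)·(-2)) / 3 = -6/3 = -2
  S[V,V] = ((1)·(1) + (3)·(3) + (-2)·(-2) + (-2)·(-2)) / 3 = 18/3 = 6

S is symmetric (S[j,i] = S[i,j]). Assembling:

S = [[0.9167, -2],
 [-2, 6]]


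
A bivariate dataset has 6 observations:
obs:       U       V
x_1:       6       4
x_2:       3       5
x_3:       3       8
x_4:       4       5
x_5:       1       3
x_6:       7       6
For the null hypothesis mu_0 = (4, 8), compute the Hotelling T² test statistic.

Step 1 — sample mean vector:
  mean(U) = (6 + 3 + 3 + 4 + 1 + 7) / 6 = 24/6 = 4
  mean(V) = (4 + 5 + 8 + 5 + 3 + 6) / 6 = 31/6 = 5.1667
  x̄ = (4, 5.1667),  deviation x̄ - mu_0 = (4, 5.1667) - (4, 8) = (0, -2.8333).

Step 2 — sample covariance matrix, S[i,j] = (1/(n-1)) · Σ_k (x_{k,i} - mean_i) · (x_{k,j} - mean_j), divisor n-1 = 5:
  S[U,U] = ((2)·(2) + (-1)·(-1) + (-1)·(-1) + (0)·(0) + (-3)·(-3) + (3)·(3)) / 5 = 24/5 = 4.8
  S[U,V] = ((2)·(-1.1667) + (-1)·(-0.1667) + (-1)·(2.8333) + (0)·(-0.1667) + (-3)·(-2.1667) + (3)·(0.8333)) / 5 = 4/5 = 0.8
  S[V,V] = ((-1.1667)·(-1.1667) + (-0.1667)·(-0.1667) + (2.8333)·(2.8333) + (-0.1667)·(-0.1667) + (-2.1667)·(-2.1667) + (0.8333)·(0.8333)) / 5 = 14.8333/5 = 2.9667
  S = [[4.8, 0.8],
 [0.8, 2.9667]].

Step 3 — invert S. det(S) = 4.8·2.9667 - (0.8)² = 13.6.
  S^{-1} = (1/det) · [[d, -b], [-b, a]] = [[0.2181, -0.0588],
 [-0.0588, 0.3529]].

Step 4 — quadratic form (x̄ - mu_0)^T · S^{-1} · (x̄ - mu_0):
  S^{-1} · (x̄ - mu_0) = (0.1667, -1),
  (x̄ - mu_0)^T · [...] = (0)·(0.1667) + (-2.8333)·(-1) = 2.8333.

Step 5 — scale by n: T² = 6 · 2.8333 = 17.

T² ≈ 17


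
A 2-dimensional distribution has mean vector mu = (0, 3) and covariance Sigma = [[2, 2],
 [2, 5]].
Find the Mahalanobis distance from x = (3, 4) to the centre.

Step 1 — centre the observation: (x - mu) = (3, 1).

Step 2 — invert Sigma. det(Sigma) = 2·5 - (2)² = 6.
  Sigma^{-1} = (1/det) · [[d, -b], [-b, a]] = [[0.8333, -0.3333],
 [-0.3333, 0.3333]].

Step 3 — form the quadratic (x - mu)^T · Sigma^{-1} · (x - mu):
  Sigma^{-1} · (x - mu) = (2.1667, -0.6667).
  (x - mu)^T · [Sigma^{-1} · (x - mu)] = (3)·(2.1667) + (1)·(-0.6667) = 5.8333.

Step 4 — take square root: d = √(5.8333) ≈ 2.4152.

d(x, mu) = √(5.8333) ≈ 2.4152


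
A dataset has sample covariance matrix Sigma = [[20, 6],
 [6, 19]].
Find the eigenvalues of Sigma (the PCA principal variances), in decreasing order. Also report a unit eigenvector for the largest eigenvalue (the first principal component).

Step 1 — characteristic polynomial of 2×2 Sigma:
  det(Sigma - λI) = λ² - trace · λ + det = 0.
  trace = 20 + 19 = 39, det = 20·19 - (6)² = 344.
Step 2 — discriminant:
  Δ = trace² - 4·det = 1521 - 1376 = 145.
Step 3 — eigenvalues:
  λ = (trace ± √Δ)/2 = (39 ± 12.0416)/2,
  λ_1 = 25.5208,  λ_2 = 13.4792.

Step 4 — unit eigenvector for λ_1: solve (Sigma - λ_1 I)v = 0. First row:
  (20 - 25.5208)·v_x + (6)·v_y = 0, i.e. (-5.5208)·v_x + (6)·v_y = 0,
  so v ∝ (b, λ_1 - a) = (6, 5.5208) = u.
  ||u|| = √((6)² + (5.5208)²) = √(66.4792) ≈ 8.1535,
  v_1 = u/||u|| ≈ (0.7359, 0.6771) (||v_1|| = 1).

λ_1 = 25.5208,  λ_2 = 13.4792;  v_1 ≈ (0.7359, 0.6771)


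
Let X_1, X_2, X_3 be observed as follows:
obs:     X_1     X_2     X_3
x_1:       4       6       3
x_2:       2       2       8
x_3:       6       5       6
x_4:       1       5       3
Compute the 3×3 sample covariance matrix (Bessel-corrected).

Step 1 — column means:
  mean(X_1) = (4 + 2 + 6 + 1) / 4 = 13/4 = 3.25
  mean(X_2) = (6 + 2 + 5 + 5) / 4 = 18/4 = 4.5
  mean(X_3) = (3 + 8 + 6 + 3) / 4 = 20/4 = 5

Step 2 — sample covariance S[i,j] = (1/(n-1)) · Σ_k (x_{k,i} - mean_i) · (x_{k,j} - mean_j), with n-1 = 3.
  S[X_1,X_1] = ((0.75)·(0.75) + (-1.25)·(-1.25) + (2.75)·(2.75) + (-2.25)·(-2.25)) / 3 = 14.75/3 = 4.9167
  S[X_1,X_2] = ((0.75)·(1.5) + (-1.25)·(-2.5) + (2.75)·(0.5) + (-2.25)·(0.5)) / 3 = 4.5/3 = 1.5
  S[X_1,X_3] = ((0.75)·(-2) + (-1.25)·(3) + (2.75)·(1) + (-2.25)·(-2)) / 3 = 2/3 = 0.6667
  S[X_2,X_2] = ((1.5)·(1.5) + (-2.5)·(-2.5) + (0.5)·(0.5) + (0.5)·(0.5)) / 3 = 9/3 = 3
  S[X_2,X_3] = ((1.5)·(-2) + (-2.5)·(3) + (0.5)·(1) + (0.5)·(-2)) / 3 = -11/3 = -3.6667
  S[X_3,X_3] = ((-2)·(-2) + (3)·(3) + (1)·(1) + (-2)·(-2)) / 3 = 18/3 = 6

S is symmetric (S[j,i] = S[i,j]). Assembling:

S = [[4.9167, 1.5, 0.6667],
 [1.5, 3, -3.6667],
 [0.6667, -3.6667, 6]]


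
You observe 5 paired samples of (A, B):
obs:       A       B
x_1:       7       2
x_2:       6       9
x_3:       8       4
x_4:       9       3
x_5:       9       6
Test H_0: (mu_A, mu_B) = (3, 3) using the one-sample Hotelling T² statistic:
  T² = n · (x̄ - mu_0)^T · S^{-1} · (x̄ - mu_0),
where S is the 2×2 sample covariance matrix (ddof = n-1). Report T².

Step 1 — sample mean vector:
  mean(A) = (7 + 6 + 8 + 9 + 9) / 5 = 39/5 = 7.8
  mean(B) = (2 + 9 + 4 + 3 + 6) / 5 = 24/5 = 4.8
  x̄ = (7.8, 4.8),  deviation x̄ - mu_0 = (7.8, 4.8) - (3, 3) = (4.8, 1.8).

Step 2 — sample covariance matrix, S[i,j] = (1/(n-1)) · Σ_k (x_{k,i} - mean_i) · (x_{k,j} - mean_j), divisor n-1 = 4:
  S[A,A] = ((-0.8)·(-0.8) + (-1.8)·(-1.8) + (0.2)·(0.2) + (1.2)·(1.2) + (1.2)·(1.2)) / 4 = 6.8/4 = 1.7
  S[A,B] = ((-0.8)·(-2.8) + (-1.8)·(4.2) + (0.2)·(-0.8) + (1.2)·(-1.8) + (1.2)·(1.2)) / 4 = -6.2/4 = -1.55
  S[B,B] = ((-2.8)·(-2.8) + (4.2)·(4.2) + (-0.8)·(-0.8) + (-1.8)·(-1.8) + (1.2)·(1.2)) / 4 = 30.8/4 = 7.7
  S = [[1.7, -1.55],
 [-1.55, 7.7]].

Step 3 — invert S. det(S) = 1.7·7.7 - (-1.55)² = 10.6875.
  S^{-1} = (1/det) · [[d, -b], [-b, a]] = [[0.7205, 0.145],
 [0.145, 0.1591]].

Step 4 — quadratic form (x̄ - mu_0)^T · S^{-1} · (x̄ - mu_0):
  S^{-1} · (x̄ - mu_0) = (3.7193, 0.9825),
  (x̄ - mu_0)^T · [...] = (4.8)·(3.7193) + (1.8)·(0.9825) = 19.6211.

Step 5 — scale by n: T² = 5 · 19.6211 = 98.1053.

T² ≈ 98.1053


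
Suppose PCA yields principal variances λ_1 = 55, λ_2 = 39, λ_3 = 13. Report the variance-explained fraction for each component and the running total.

Step 1 — total variance = trace(Sigma) = Σ λ_i = 55 + 39 + 13 = 107.

Step 2 — fraction explained by component i = λ_i / Σ λ:
  PC1: 55/107 = 0.514
  PC2: 39/107 = 0.3645
  PC3: 13/107 = 0.1215

Step 3 — cumulative fraction after k components = (λ_1 + ... + λ_k) / Σ λ:
  k = 1: 55/107 = 0.514
  k = 2: (55 + 39)/107 = 94/107 = 0.8785
  k = 3: (55 + 39 + 13)/107 = 107/107 = 1

Summary (fraction, with percent):

explained: PC1 0.514 (51.4%), PC2 0.3645 (36.45%), PC3 0.1215 (12.15%);  cumulative: 0.514, 0.8785, 1


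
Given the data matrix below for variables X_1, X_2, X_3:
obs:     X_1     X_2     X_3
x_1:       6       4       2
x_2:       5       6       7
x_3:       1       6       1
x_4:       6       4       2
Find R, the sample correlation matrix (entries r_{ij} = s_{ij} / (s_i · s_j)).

Step 1 — column means:
  mean(X_1) = (6 + 5 + 1 + 6) / 4 = 18/4 = 4.5
  mean(X_2) = (4 + 6 + 6 + 4) / 4 = 20/4 = 5
  mean(X_3) = (2 + 7 + 1 + 2) / 4 = 12/4 = 3

Step 2 — sample variances and covariances s[i,j] = (1/(n-1)) · Σ_k (x_{k,i} - mean_i) · (x_{k,j} - mean_j), with n-1 = 3:
  s[X_1,X_1] = ((1.5)·(1.5) + (0.5)·(0.5) + (-3.5)·(-3.5) + (1.5)·(1.5)) / 3 = 17/3 = 5.6667
  s[X_1,X_2] = ((1.5)·(-1) + (0.5)·(1) + (-3.5)·(1) + (1.5)·(-1)) / 3 = -6/3 = -2
  s[X_1,X_3] = ((1.5)·(-1) + (0.5)·(4) + (-3.5)·(-2) + (1.5)·(-1)) / 3 = 6/3 = 2
  s[X_2,X_2] = ((-1)·(-1) + (1)·(1) + (1)·(1) + (-1)·(-1)) / 3 = 4/3 = 1.3333
  s[X_2,X_3] = ((-1)·(-1) + (1)·(4) + (1)·(-2) + (-1)·(-1)) / 3 = 4/3 = 1.3333
  s[X_3,X_3] = ((-1)·(-1) + (4)·(4) + (-2)·(-2) + (-1)·(-1)) / 3 = 22/3 = 7.3333
  Sample standard deviations s_i = √(s[i,i]):
  s(X_1) = √(5.6667) = 2.3805
  s(X_2) = √(1.3333) = 1.1547
  s(X_3) = √(7.3333) = 2.708

Step 3 — r_{ij} = s_{ij} / (s_i · s_j):
  r[X_1,X_1] = 1 (diagonal).
  r[X_1,X_2] = -2 / (2.3805 · 1.1547) = -2 / 2.7487 = -0.7276
  r[X_1,X_3] = 2 / (2.3805 · 2.708) = 2 / 6.4464 = 0.3103
  r[X_2,X_2] = 1 (diagonal).
  r[X_2,X_3] = 1.3333 / (1.1547 · 2.708) = 1.3333 / 3.1269 = 0.4264
  r[X_3,X_3] = 1 (diagonal).

R is symmetric with unit diagonal. Assembling:

R = [[1, -0.7276, 0.3103],
 [-0.7276, 1, 0.4264],
 [0.3103, 0.4264, 1]]


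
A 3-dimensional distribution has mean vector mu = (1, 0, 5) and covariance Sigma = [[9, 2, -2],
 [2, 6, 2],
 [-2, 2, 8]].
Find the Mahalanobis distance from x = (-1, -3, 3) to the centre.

Step 1 — centre the observation: (x - mu) = (-2, -3, -2).

Step 2 — invert Sigma (cofactor / det for 3×3, or solve directly):
  Sigma^{-1} = [[0.1358, -0.0617, 0.0494],
 [-0.0617, 0.2099, -0.0679],
 [0.0494, -0.0679, 0.1543]].

Step 3 — form the quadratic (x - mu)^T · Sigma^{-1} · (x - mu):
  Sigma^{-1} · (x - mu) = (-0.1852, -0.3704, -0.2037).
  (x - mu)^T · [Sigma^{-1} · (x - mu)] = (-2)·(-0.1852) + (-3)·(-0.3704) + (-2)·(-0.2037) = 1.8889.

Step 4 — take square root: d = √(1.8889) ≈ 1.3744.

d(x, mu) = √(1.8889) ≈ 1.3744


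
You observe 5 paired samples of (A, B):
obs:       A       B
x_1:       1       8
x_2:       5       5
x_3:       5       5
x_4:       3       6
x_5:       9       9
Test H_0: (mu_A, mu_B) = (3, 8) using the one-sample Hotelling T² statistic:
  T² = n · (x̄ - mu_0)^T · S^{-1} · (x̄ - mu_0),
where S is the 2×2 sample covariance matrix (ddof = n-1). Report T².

Step 1 — sample mean vector:
  mean(A) = (1 + 5 + 5 + 3 + 9) / 5 = 23/5 = 4.6
  mean(B) = (8 + 5 + 5 + 6 + 9) / 5 = 33/5 = 6.6
  x̄ = (4.6, 6.6),  deviation x̄ - mu_0 = (4.6, 6.6) - (3, 8) = (1.6, -1.4).

Step 2 — sample covariance matrix, S[i,j] = (1/(n-1)) · Σ_k (x_{k,i} - mean_i) · (x_{k,j} - mean_j), divisor n-1 = 4:
  S[A,A] = ((-3.6)·(-3.6) + (0.4)·(0.4) + (0.4)·(0.4) + (-1.6)·(-1.6) + (4.4)·(4.4)) / 4 = 35.2/4 = 8.8
  S[A,B] = ((-3.6)·(1.4) + (0.4)·(-1.6) + (0.4)·(-1.6) + (-1.6)·(-0.6) + (4.4)·(2.4)) / 4 = 5.2/4 = 1.3
  S[B,B] = ((1.4)·(1.4) + (-1.6)·(-1.6) + (-1.6)·(-1.6) + (-0.6)·(-0.6) + (2.4)·(2.4)) / 4 = 13.2/4 = 3.3
  S = [[8.8, 1.3],
 [1.3, 3.3]].

Step 3 — invert S. det(S) = 8.8·3.3 - (1.3)² = 27.35.
  S^{-1} = (1/det) · [[d, -b], [-b, a]] = [[0.1207, -0.0475],
 [-0.0475, 0.3218]].

Step 4 — quadratic form (x̄ - mu_0)^T · S^{-1} · (x̄ - mu_0):
  S^{-1} · (x̄ - mu_0) = (0.2596, -0.5265),
  (x̄ - mu_0)^T · [...] = (1.6)·(0.2596) + (-1.4)·(-0.5265) = 1.1525.

Step 5 — scale by n: T² = 5 · 1.1525 = 5.7623.

T² ≈ 5.7623


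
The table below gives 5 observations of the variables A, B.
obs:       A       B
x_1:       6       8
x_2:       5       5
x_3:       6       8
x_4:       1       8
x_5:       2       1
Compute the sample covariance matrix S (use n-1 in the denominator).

Step 1 — column means:
  mean(A) = (6 + 5 + 6 + 1 + 2) / 5 = 20/5 = 4
  mean(B) = (8 + 5 + 8 + 8 + 1) / 5 = 30/5 = 6

Step 2 — sample covariance S[i,j] = (1/(n-1)) · Σ_k (x_{k,i} - mean_i) · (x_{k,j} - mean_j), with n-1 = 4.
  S[A,A] = ((2)·(2) + (1)·(1) + (2)·(2) + (-3)·(-3) + (-2)·(-2)) / 4 = 22/4 = 5.5
  S[A,B] = ((2)·(2) + (1)·(-1) + (2)·(2) + (-3)·(2) + (-2)·(-5)) / 4 = 11/4 = 2.75
  S[B,B] = ((2)·(2) + (-1)·(-1) + (2)·(2) + (2)·(2) + (-5)·(-5)) / 4 = 38/4 = 9.5

S is symmetric (S[j,i] = S[i,j]). Assembling:

S = [[5.5, 2.75],
 [2.75, 9.5]]


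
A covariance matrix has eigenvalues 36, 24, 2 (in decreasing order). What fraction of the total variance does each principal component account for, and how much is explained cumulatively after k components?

Step 1 — total variance = trace(Sigma) = Σ λ_i = 36 + 24 + 2 = 62.

Step 2 — fraction explained by component i = λ_i / Σ λ:
  PC1: 36/62 = 0.5806
  PC2: 24/62 = 0.3871
  PC3: 2/62 = 0.0323

Step 3 — cumulative fraction after k components = (λ_1 + ... + λ_k) / Σ λ:
  k = 1: 36/62 = 0.5806
  k = 2: (36 + 24)/62 = 60/62 = 0.9677
  k = 3: (36 + 24 + 2)/62 = 62/62 = 1

Summary (fraction, with percent):

explained: PC1 0.5806 (58.06%), PC2 0.3871 (38.71%), PC3 0.0323 (3.23%);  cumulative: 0.5806, 0.9677, 1


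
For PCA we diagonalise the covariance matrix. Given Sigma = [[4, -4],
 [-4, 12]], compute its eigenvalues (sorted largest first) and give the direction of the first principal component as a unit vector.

Step 1 — characteristic polynomial of 2×2 Sigma:
  det(Sigma - λI) = λ² - trace · λ + det = 0.
  trace = 4 + 12 = 16, det = 4·12 - (-4)² = 32.
Step 2 — discriminant:
  Δ = trace² - 4·det = 256 - 128 = 128.
Step 3 — eigenvalues:
  λ = (trace ± √Δ)/2 = (16 ± 11.3137)/2,
  λ_1 = 13.6569,  λ_2 = 2.3431.

Step 4 — unit eigenvector for λ_1: solve (Sigma - λ_1 I)v = 0. First row:
  (4 - 13.6569)·v_x + (-4)·v_y = 0, i.e. (-9.6569)·v_x + (-4)·v_y = 0,
  so v ∝ (b, λ_1 - a) = (-4, 9.6569); multiply by -1 so the first entry is positive: u = (4, -9.6569).
  ||u|| = √((4)² + (-9.6569)²) = √(109.2548) ≈ 10.4525,
  v_1 = u/||u|| ≈ (0.3827, -0.9239) (||v_1|| = 1).

λ_1 = 13.6569,  λ_2 = 2.3431;  v_1 ≈ (0.3827, -0.9239)


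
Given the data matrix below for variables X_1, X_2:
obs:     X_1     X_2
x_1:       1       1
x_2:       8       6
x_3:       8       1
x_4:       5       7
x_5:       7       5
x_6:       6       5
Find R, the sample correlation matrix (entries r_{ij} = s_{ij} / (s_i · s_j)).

Step 1 — column means:
  mean(X_1) = (1 + 8 + 8 + 5 + 7 + 6) / 6 = 35/6 = 5.8333
  mean(X_2) = (1 + 6 + 1 + 7 + 5 + 5) / 6 = 25/6 = 4.1667

Step 2 — sample variances and covariances s[i,j] = (1/(n-1)) · Σ_k (x_{k,i} - mean_i) · (x_{k,j} - mean_j), with n-1 = 5:
  s[X_1,X_1] = ((-4.8333)·(-4.8333) + (2.1667)·(2.1667) + (2.1667)·(2.1667) + (-0.8333)·(-0.8333) + (1.1667)·(1.1667) + (0.1667)·(0.1667)) / 5 = 34.8333/5 = 6.9667
  s[X_1,X_2] = ((-4.8333)·(-3.1667) + (2.1667)·(1.8333) + (2.1667)·(-3.1667) + (-0.8333)·(2.8333) + (1.1667)·(0.8333) + (0.1667)·(0.8333)) / 5 = 11.1667/5 = 2.2333
  s[X_2,X_2] = ((-3.1667)·(-3.1667) + (1.8333)·(1.8333) + (-3.1667)·(-3.1667) + (2.8333)·(2.8333) + (0.8333)·(0.8333) + (0.8333)·(0.8333)) / 5 = 32.8333/5 = 6.5667
  Sample standard deviations s_i = √(s[i,i]):
  s(X_1) = √(6.9667) = 2.6394
  s(X_2) = √(6.5667) = 2.5626

Step 3 — r_{ij} = s_{ij} / (s_i · s_j):
  r[X_1,X_1] = 1 (diagonal).
  r[X_1,X_2] = 2.2333 / (2.6394 · 2.5626) = 2.2333 / 6.7637 = 0.3302
  r[X_2,X_2] = 1 (diagonal).

R is symmetric with unit diagonal. Assembling:

R = [[1, 0.3302],
 [0.3302, 1]]


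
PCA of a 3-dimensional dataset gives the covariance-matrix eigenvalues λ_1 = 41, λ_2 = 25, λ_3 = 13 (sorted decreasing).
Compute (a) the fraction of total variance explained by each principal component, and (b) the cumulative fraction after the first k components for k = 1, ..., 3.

Step 1 — total variance = trace(Sigma) = Σ λ_i = 41 + 25 + 13 = 79.

Step 2 — fraction explained by component i = λ_i / Σ λ:
  PC1: 41/79 = 0.519
  PC2: 25/79 = 0.3165
  PC3: 13/79 = 0.1646

Step 3 — cumulative fraction after k components = (λ_1 + ... + λ_k) / Σ λ:
  k = 1: 41/79 = 0.519
  k = 2: (41 + 25)/79 = 66/79 = 0.8354
  k = 3: (41 + 25 + 13)/79 = 79/79 = 1

Summary (fraction, with percent):

explained: PC1 0.519 (51.9%), PC2 0.3165 (31.65%), PC3 0.1646 (16.46%);  cumulative: 0.519, 0.8354, 1


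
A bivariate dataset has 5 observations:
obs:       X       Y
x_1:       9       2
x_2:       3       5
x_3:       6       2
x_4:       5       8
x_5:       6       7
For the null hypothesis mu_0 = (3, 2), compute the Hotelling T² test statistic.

Step 1 — sample mean vector:
  mean(X) = (9 + 3 + 6 + 5 + 6) / 5 = 29/5 = 5.8
  mean(Y) = (2 + 5 + 2 + 8 + 7) / 5 = 24/5 = 4.8
  x̄ = (5.8, 4.8),  deviation x̄ - mu_0 = (5.8, 4.8) - (3, 2) = (2.8, 2.8).

Step 2 — sample covariance matrix, S[i,j] = (1/(n-1)) · Σ_k (x_{k,i} - mean_i) · (x_{k,j} - mean_j), divisor n-1 = 4:
  S[X,X] = ((3.2)·(3.2) + (-2.8)·(-2.8) + (0.2)·(0.2) + (-0.8)·(-0.8) + (0.2)·(0.2)) / 4 = 18.8/4 = 4.7
  S[X,Y] = ((3.2)·(-2.8) + (-2.8)·(0.2) + (0.2)·(-2.8) + (-0.8)·(3.2) + (0.2)·(2.2)) / 4 = -12.2/4 = -3.05
  S[Y,Y] = ((-2.8)·(-2.8) + (0.2)·(0.2) + (-2.8)·(-2.8) + (3.2)·(3.2) + (2.2)·(2.2)) / 4 = 30.8/4 = 7.7
  S = [[4.7, -3.05],
 [-3.05, 7.7]].

Step 3 — invert S. det(S) = 4.7·7.7 - (-3.05)² = 26.8875.
  S^{-1} = (1/det) · [[d, -b], [-b, a]] = [[0.2864, 0.1134],
 [0.1134, 0.1748]].

Step 4 — quadratic form (x̄ - mu_0)^T · S^{-1} · (x̄ - mu_0):
  S^{-1} · (x̄ - mu_0) = (1.1195, 0.8071),
  (x̄ - mu_0)^T · [...] = (2.8)·(1.1195) + (2.8)·(0.8071) = 5.3943.

Step 5 — scale by n: T² = 5 · 5.3943 = 26.9716.

T² ≈ 26.9716


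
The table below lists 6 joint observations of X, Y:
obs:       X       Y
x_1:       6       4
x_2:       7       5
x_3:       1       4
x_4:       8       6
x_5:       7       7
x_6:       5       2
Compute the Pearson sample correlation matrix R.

Step 1 — column means:
  mean(X) = (6 + 7 + 1 + 8 + 7 + 5) / 6 = 34/6 = 5.6667
  mean(Y) = (4 + 5 + 4 + 6 + 7 + 2) / 6 = 28/6 = 4.6667

Step 2 — sample variances and covariances s[i,j] = (1/(n-1)) · Σ_k (x_{k,i} - mean_i) · (x_{k,j} - mean_j), with n-1 = 5:
  s[X,X] = ((0.3333)·(0.3333) + (1.3333)·(1.3333) + (-4.6667)·(-4.6667) + (2.3333)·(2.3333) + (1.3333)·(1.3333) + (-0.6667)·(-0.6667)) / 5 = 31.3333/5 = 6.2667
  s[X,Y] = ((0.3333)·(-0.6667) + (1.3333)·(0.3333) + (-4.6667)·(-0.6667) + (2.3333)·(1.3333) + (1.3333)·(2.3333) + (-0.6667)·(-2.6667)) / 5 = 11.3333/5 = 2.2667
  s[Y,Y] = ((-0.6667)·(-0.6667) + (0.3333)·(0.3333) + (-0.6667)·(-0.6667) + (1.3333)·(1.3333) + (2.3333)·(2.3333) + (-2.6667)·(-2.6667)) / 5 = 15.3333/5 = 3.0667
  Sample standard deviations s_i = √(s[i,i]):
  s(X) = √(6.2667) = 2.5033
  s(Y) = √(3.0667) = 1.7512

Step 3 — r_{ij} = s_{ij} / (s_i · s_j):
  r[X,X] = 1 (diagonal).
  r[X,Y] = 2.2667 / (2.5033 · 1.7512) = 2.2667 / 4.3838 = 0.5171
  r[Y,Y] = 1 (diagonal).

R is symmetric with unit diagonal. Assembling:

R = [[1, 0.5171],
 [0.5171, 1]]
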